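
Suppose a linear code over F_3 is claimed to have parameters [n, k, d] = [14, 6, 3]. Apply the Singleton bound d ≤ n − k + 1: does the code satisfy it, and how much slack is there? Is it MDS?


Singleton RHS = n − k + 1 = 9, slack = 6, bound satisfied, not MDS.

Singleton bound: d ≤ n − k + 1.
Here n = 14, k = 6, so n − k + 1 = 9.
Given d = 3, check d ≤ 9: YES.
Slack = (n − k + 1) − d = 6.
The code is NOT MDS (slack = 6 > 0).
Description: the claimed parameters are [14, 6, 3]_3; such a code would be non-MDS.


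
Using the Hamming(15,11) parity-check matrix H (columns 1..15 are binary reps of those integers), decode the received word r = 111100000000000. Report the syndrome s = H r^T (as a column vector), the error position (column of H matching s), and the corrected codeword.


s = (0, 1, 0, 0)^T, error position = 4, corrected codeword c = 111000000000000

Compute s = H r^T mod 2 one row at a time:
  s_1 = 0 + 0 + 0 + 0 + 0 + 0 + 0 + 0 = 0 ≡ 0 (mod 2).
  s_2 = 1 + 0 + 0 + 0 + 0 + 0 + 0 + 0 = 1 ≡ 1 (mod 2).
  s_3 = 1 + 1 + 0 + 0 + 0 + 0 + 0 + 0 = 2 ≡ 0 (mod 2).
  s_4 = 1 + 1 + 0 + 0 + 0 + 0 + 0 + 0 = 2 ≡ 0 (mod 2).
s = (0, 1, 0, 0)^T — this equals column 4 of H (binary 0100), so error is at position 4.
Correct: flip bit 4 of r = 111100000000000 to get c = 111000000000000.


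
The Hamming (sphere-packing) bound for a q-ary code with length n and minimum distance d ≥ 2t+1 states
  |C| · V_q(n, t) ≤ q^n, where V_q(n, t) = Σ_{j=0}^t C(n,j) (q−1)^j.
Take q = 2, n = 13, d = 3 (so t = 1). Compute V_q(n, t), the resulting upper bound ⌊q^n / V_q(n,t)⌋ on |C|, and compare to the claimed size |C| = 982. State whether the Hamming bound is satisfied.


V_q(n, t) = 14, q^n = 8192, Hamming bound = 585, |C| = 982 > bound (violated).

Step 1: Compute V_q(n, t) = Σ_{j=0}^1 C(n, j) (q−1)^j.
  j = 0: C(13,0)·(1)^0 = 1·1 = 1.
  j = 1: C(13,1)·(1)^1 = 13·1 = 13.
  V_q(n, t) = 1 + 13 = 14.
Step 2: q^n = 2^13 = 8192.
Step 3: Hamming bound ⌊q^n / V_q(n,t)⌋ = ⌊8192/14⌋ = 585.
Step 4: Compare |C| = 982 to 585: violated.
The claimed |C| lies above the Hamming bound, so no 2-ary code of length 13 with d ≥ 3 can have 982 codewords.


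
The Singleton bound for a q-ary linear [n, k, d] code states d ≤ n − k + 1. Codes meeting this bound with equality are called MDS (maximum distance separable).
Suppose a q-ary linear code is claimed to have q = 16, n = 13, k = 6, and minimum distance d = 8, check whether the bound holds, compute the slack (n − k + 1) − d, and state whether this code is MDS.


Singleton RHS = n − k + 1 = 8, slack = 0, bound satisfied, MDS.

Singleton bound: d ≤ n − k + 1.
Here n = 13, k = 6, so n − k + 1 = 8.
Given d = 8, check d ≤ 8: YES.
Slack = (n − k + 1) − d = 0.
The code is MDS (slack = 0).
Description: the claimed parameters are [13, 6, 8]_16; such a code would be MDS (meets Singleton bound).


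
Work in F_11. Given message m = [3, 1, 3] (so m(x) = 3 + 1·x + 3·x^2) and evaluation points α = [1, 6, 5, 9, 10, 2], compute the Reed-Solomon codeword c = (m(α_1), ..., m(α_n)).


c = [7, 7, 6, 2, 5, 6]

Message polynomial: m(x) = 3 + 1·x + 3·x^2 (mod 11).
For each evaluation point α_i, compute m(α_i) mod 11:
  α_1 = 1: Horner steps 3 → 4 → 7, so m(1) = 7.
  α_2 = 6: Horner steps 3 → 8 → 7, so m(6) = 7.
  α_3 = 5: Horner steps 3 → 5 → 6, so m(5) = 6.
  α_4 = 9: Horner steps 3 → 6 → 2, so m(9) = 2.
  α_5 = 10: Horner steps 3 → 9 → 5, so m(10) = 5.
  α_6 = 2: Horner steps 3 → 7 → 6, so m(2) = 6.
Codeword c = [7, 7, 6, 2, 5, 6] ∈ F_11^6.


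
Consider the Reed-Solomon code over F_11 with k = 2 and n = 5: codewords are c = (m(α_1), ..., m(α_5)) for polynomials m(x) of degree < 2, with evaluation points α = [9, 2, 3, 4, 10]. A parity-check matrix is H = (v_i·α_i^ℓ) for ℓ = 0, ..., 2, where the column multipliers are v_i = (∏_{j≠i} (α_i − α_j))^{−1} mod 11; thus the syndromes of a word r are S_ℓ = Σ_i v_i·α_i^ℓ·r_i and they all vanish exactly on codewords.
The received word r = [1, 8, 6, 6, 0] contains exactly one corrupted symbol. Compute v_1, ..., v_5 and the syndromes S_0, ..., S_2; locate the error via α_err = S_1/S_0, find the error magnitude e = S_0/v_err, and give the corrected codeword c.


S = (5, 4, 1), error at position 3, error magnitude e = 10, c = [1, 8, 7, 6, 0].

Step 1: column multipliers v_i = (∏_{j≠i}(α_i − α_j))^{−1} mod 11.
  i = 1 (α = 9): (9−2)(9−3)(9−4)(9−10) = 7·6·5·(−1) = −210 ≡ 10, so v_1 = 10^{−1} = 10 (mod 11).
  i = 2 (α = 2): (2−9)(2−3)(2−4)(2−10) = (−7)·(−1)·(−2)·(−8) = 112 ≡ 2, so v_2 = 2^{−1} = 6 (mod 11).
  i = 3 (α = 3): (3−9)(3−2)(3−4)(3−10) = (−6)·1·(−1)·(−7) = −42 ≡ 2, so v_3 = 2^{−1} = 6 (mod 11).
  i = 4 (α = 4): (4−9)(4−2)(4−3)(4−10) = (−5)·2·1·(−6) = 60 ≡ 5, so v_4 = 5^{−1} = 9 (mod 11).
  i = 5 (α = 10): (10−9)(10−2)(10−3)(10−4) = 1·8·7·6 = 336 ≡ 6, so v_5 = 6^{−1} = 2 (mod 11).
  v = [10, 6, 6, 9, 2].
Step 2: syndromes of r = [1, 8, 6, 6, 0] (all sums mod 11).
  S_0 = Σ v_i r_i = 10·1 + 6·8 + 6·6 + 9·6 + 2·0 = 148 ≡ 5.
  S_1 = Σ v_i α_i r_i = 10·9·1 + 6·2·8 + 6·3·6 + 9·4·6 + 2·10·0 = 510 ≡ 4.
  α_i^2 mod 11 = [4, 4, 9, 5, 1].
  S_2 = Σ v_i α_i^2 r_i = 10·4·1 + 6·4·8 + 6·9·6 + 9·5·6 + 2·1·0 = 826 ≡ 1.
  S = (5, 4, 1) ≠ 0, so r is not a codeword (an error is present).
Step 3: locate the error. For a single error e at position i, S_ℓ = v_i·e·α_i^ℓ, so α_err = S_1/S_0.
  S_0^{−1} = 5^{−1} = 9 (mod 11), so α_err = 4·9 = 36 ≡ 3 = α_3. Error position i = 3.
  Consistency check: S_2/S_1 = 1·3 = 3 ≡ 3 = α_err ✓ (single-error assumption holds).
Step 4: error magnitude e = S_0/v_3 = S_0·∏_{j≠3}(α_3 − α_j) = 5·2 = 10 ≡ 10 (mod 11).
Step 5: correct position 3: c_3 = r_3 − e = 6 − 10 ≡ 7 (mod 11). Hence c = [1, 8, 7, 6, 0].
  Check: interpolating c through the α_i gives m(x) = 10 + 10·x (degree < 2) with m(α_i) = c_i for every i, so c is indeed a codeword.


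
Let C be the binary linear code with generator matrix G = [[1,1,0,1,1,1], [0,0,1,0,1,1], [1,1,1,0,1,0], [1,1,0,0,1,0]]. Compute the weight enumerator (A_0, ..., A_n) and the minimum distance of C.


Weight distribution: A_0 = 1, A_1 = 1, A_2 = 3, A_3 = 6, A_4 = 3, A_5 = 1, A_6 = 1. Minimum distance d = 1.

Enumerate all 2^4 = 16 messages m ∈ F_2^4.
For each, compute codeword c = mG in F_2^6, then tally its weight.
  m = 0000 → c = 000000, weight = 0.
  m = 1000 → c = 110111, weight = 5.
  m = 0100 → c = 001011, weight = 3.
  m = 1100 → c = 111100, weight = 4.
  m = 0010 → c = 111010, weight = 4.
  m = 1010 → c = 001101, weight = 3.
  m = 0110 → c = 110001, weight = 3.
  m = 1110 → c = 000110, weight = 2.
  m = 0001 → c = 110010, weight = 3.
  m = 1001 → c = 000101, weight = 2.
  m = 0101 → c = 111001, weight = 4.
  m = 1101 → c = 001110, weight = 3.
  m = 0011 → c = 001000, weight = 1.
  m = 1011 → c = 111111, weight = 6.
  m = 0111 → c = 000011, weight = 2.
  m = 1111 → c = 110100, weight = 3.
Tally weights:
  weight 0: 1 codewords.
  weight 1: 1 codewords.
  weight 2: 3 codewords.
  weight 3: 6 codewords.
  weight 4: 3 codewords.
  weight 5: 1 codewords.
  weight 6: 1 codewords.
Minimum distance d = smallest w > 0 with A_w > 0 = 1.
Sanity: Σ A_w = 16 = 2^4 = 16 ✓.


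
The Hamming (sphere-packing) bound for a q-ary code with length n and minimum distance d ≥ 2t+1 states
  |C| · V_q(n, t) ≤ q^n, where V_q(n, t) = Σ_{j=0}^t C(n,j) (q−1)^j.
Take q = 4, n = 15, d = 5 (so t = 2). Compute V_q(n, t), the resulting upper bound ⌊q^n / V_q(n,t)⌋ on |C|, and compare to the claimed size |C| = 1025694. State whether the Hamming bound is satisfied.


V_q(n, t) = 991, q^n = 1073741824, Hamming bound = 1083493, |C| = 1025694 ≤ bound (satisfied).

Step 1: Compute V_q(n, t) = Σ_{j=0}^2 C(n, j) (q−1)^j.
  j = 0: C(15,0)·(3)^0 = 1·1 = 1.
  j = 1: C(15,1)·(3)^1 = 15·3 = 45.
  j = 2: C(15,2)·(3)^2 = 105·9 = 945.
  V_q(n, t) = 1 + 45 + 945 = 991.
Step 2: q^n = 4^15 = 1073741824.
Step 3: Hamming bound ⌊q^n / V_q(n,t)⌋ = ⌊1073741824/991⌋ = 1083493.
Step 4: Compare |C| = 1025694 to 1083493: satisfied.
The claimed |C| lies below the Hamming bound.


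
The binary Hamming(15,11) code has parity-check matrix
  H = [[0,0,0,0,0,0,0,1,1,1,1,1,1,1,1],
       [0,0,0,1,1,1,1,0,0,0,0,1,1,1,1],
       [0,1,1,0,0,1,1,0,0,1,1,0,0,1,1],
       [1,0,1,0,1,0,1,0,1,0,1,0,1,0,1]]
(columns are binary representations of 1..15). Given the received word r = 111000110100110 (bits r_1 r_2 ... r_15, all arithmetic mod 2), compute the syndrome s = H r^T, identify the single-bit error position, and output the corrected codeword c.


s = (0, 1, 1, 0)^T, error position = 6, corrected codeword c = 111001110100110

Compute s = H r^T mod 2 one row at a time:
  s_1 = 1 + 0 + 1 + 0 + 0 + 1 + 1 + 0 = 4 ≡ 0 (mod 2).
  s_2 = 0 + 0 + 0 + 1 + 0 + 1 + 1 + 0 = 3 ≡ 1 (mod 2).
  s_3 = 1 + 1 + 0 + 1 + 1 + 0 + 1 + 0 = 5 ≡ 1 (mod 2).
  s_4 = 1 + 1 + 0 + 1 + 0 + 0 + 1 + 0 = 4 ≡ 0 (mod 2).
s = (0, 1, 1, 0)^T — this equals column 6 of H (binary 0110), so error is at position 6.
Correct: flip bit 6 of r = 111000110100110 to get c = 111001110100110.


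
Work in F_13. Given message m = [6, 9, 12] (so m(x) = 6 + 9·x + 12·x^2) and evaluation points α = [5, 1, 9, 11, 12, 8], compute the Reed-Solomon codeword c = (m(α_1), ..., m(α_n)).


c = [0, 1, 6, 10, 9, 1]

Message polynomial: m(x) = 6 + 9·x + 12·x^2 (mod 13).
For each evaluation point α_i, compute m(α_i) mod 13:
  α_1 = 5: Horner steps 12 → 4 → 0, so m(5) = 0.
  α_2 = 1: Horner steps 12 → 8 → 1, so m(1) = 1.
  α_3 = 9: Horner steps 12 → 0 → 6, so m(9) = 6.
  α_4 = 11: Horner steps 12 → 11 → 10, so m(11) = 10.
  α_5 = 12: Horner steps 12 → 10 → 9, so m(12) = 9.
  α_6 = 8: Horner steps 12 → 1 → 1, so m(8) = 1.
Codeword c = [0, 1, 6, 10, 9, 1] ∈ F_13^6.


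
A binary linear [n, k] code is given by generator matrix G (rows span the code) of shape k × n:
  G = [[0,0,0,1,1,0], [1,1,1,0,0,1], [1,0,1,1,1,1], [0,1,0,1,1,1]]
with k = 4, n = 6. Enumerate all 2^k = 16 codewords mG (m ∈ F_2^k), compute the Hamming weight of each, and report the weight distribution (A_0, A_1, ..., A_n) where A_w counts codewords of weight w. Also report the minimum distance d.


Weight distribution: A_0 = 1, A_1 = 2, A_2 = 3, A_3 = 4, A_4 = 3, A_5 = 2, A_6 = 1. Minimum distance d = 1.

Enumerate all 2^4 = 16 messages m ∈ F_2^4.
For each, compute codeword c = mG in F_2^6, then tally its weight.
  m = 0000 → c = 000000, weight = 0.
  m = 1000 → c = 000110, weight = 2.
  m = 0100 → c = 111001, weight = 4.
  m = 1100 → c = 111111, weight = 6.
  m = 0010 → c = 101111, weight = 5.
  m = 1010 → c = 101001, weight = 3.
  m = 0110 → c = 010110, weight = 3.
  m = 1110 → c = 010000, weight = 1.
  m = 0001 → c = 010111, weight = 4.
  m = 1001 → c = 010001, weight = 2.
  m = 0101 → c = 101110, weight = 4.
  m = 1101 → c = 101000, weight = 2.
  m = 0011 → c = 111000, weight = 3.
  m = 1011 → c = 111110, weight = 5.
  m = 0111 → c = 000001, weight = 1.
  m = 1111 → c = 000111, weight = 3.
Tally weights:
  weight 0: 1 codewords.
  weight 1: 2 codewords.
  weight 2: 3 codewords.
  weight 3: 4 codewords.
  weight 4: 3 codewords.
  weight 5: 2 codewords.
  weight 6: 1 codewords.
Minimum distance d = smallest w > 0 with A_w > 0 = 1.
Sanity: Σ A_w = 16 = 2^4 = 16 ✓.


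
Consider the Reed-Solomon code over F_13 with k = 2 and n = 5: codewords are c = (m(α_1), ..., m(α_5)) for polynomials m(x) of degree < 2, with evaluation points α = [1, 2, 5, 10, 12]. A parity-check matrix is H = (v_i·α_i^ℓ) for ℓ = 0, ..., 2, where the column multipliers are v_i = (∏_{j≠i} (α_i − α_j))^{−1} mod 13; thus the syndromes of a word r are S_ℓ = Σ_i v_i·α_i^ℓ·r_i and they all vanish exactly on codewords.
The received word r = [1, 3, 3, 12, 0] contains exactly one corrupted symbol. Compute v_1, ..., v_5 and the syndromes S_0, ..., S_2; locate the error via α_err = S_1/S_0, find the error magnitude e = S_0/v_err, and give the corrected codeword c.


S = (3, 6, 12), error at position 2, error magnitude e = 8, c = [1, 8, 3, 12, 0].

Step 1: column multipliers v_i = (∏_{j≠i}(α_i − α_j))^{−1} mod 13.
  i = 1 (α = 1): (1−2)(1−5)(1−10)(1−12) = (−1)·(−4)·(−9)·(−11) = 396 ≡ 6, so v_1 = 6^{−1} = 11 (mod 13).
  i = 2 (α = 2): (2−1)(2−5)(2−10)(2−12) = 1·(−3)·(−8)·(−10) = −240 ≡ 7, so v_2 = 7^{−1} = 2 (mod 13).
  i = 3 (α = 5): (5−1)(5−2)(5−10)(5−12) = 4·3·(−5)·(−7) = 420 ≡ 4, so v_3 = 4^{−1} = 10 (mod 13).
  i = 4 (α = 10): (10−1)(10−2)(10−5)(10−12) = 9·8·5·(−2) = −720 ≡ 8, so v_4 = 8^{−1} = 5 (mod 13).
  i = 5 (α = 12): (12−1)(12−2)(12−5)(12−10) = 11·10·7·2 = 1540 ≡ 6, so v_5 = 6^{−1} = 11 (mod 13).
  v = [11, 2, 10, 5, 11].
Step 2: syndromes of r = [1, 3, 3, 12, 0] (all sums mod 13).
  S_0 = Σ v_i r_i = 11·1 + 2·3 + 10·3 + 5·12 + 11·0 = 107 ≡ 3.
  S_1 = Σ v_i α_i r_i = 11·1·1 + 2·2·3 + 10·5·3 + 5·10·12 + 11·12·0 = 773 ≡ 6.
  α_i^2 mod 13 = [1, 4, 12, 9, 1].
  S_2 = Σ v_i α_i^2 r_i = 11·1·1 + 2·4·3 + 10·12·3 + 5·9·12 + 11·1·0 = 935 ≡ 12.
  S = (3, 6, 12) ≠ 0, so r is not a codeword (an error is present).
Step 3: locate the error. For a single error e at position i, S_ℓ = v_i·e·α_i^ℓ, so α_err = S_1/S_0.
  S_0^{−1} = 3^{−1} = 9 (mod 13), so α_err = 6·9 = 54 ≡ 2 = α_2. Error position i = 2.
  Consistency check: S_2/S_1 = 12·11 = 132 ≡ 2 = α_err ✓ (single-error assumption holds).
Step 4: error magnitude e = S_0/v_2 = S_0·∏_{j≠2}(α_2 − α_j) = 3·7 = 21 ≡ 8 (mod 13).
Step 5: correct position 2: c_2 = r_2 − e = 3 − 8 ≡ 8 (mod 13). Hence c = [1, 8, 3, 12, 0].
  Check: interpolating c through the α_i gives m(x) = 7 + 7·x (degree < 2) with m(α_i) = c_i for every i, so c is indeed a codeword.


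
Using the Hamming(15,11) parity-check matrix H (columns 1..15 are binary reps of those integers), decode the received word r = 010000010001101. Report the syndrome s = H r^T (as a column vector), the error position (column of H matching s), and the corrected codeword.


s = (0, 1, 0, 0)^T, error position = 4, corrected codeword c = 010100010001101

Compute s = H r^T mod 2 one row at a time:
  s_1 = 1 + 0 + 0 + 0 + 1 + 1 + 0 + 1 = 4 ≡ 0 (mod 2).
  s_2 = 0 + 0 + 0 + 0 + 1 + 1 + 0 + 1 = 3 ≡ 1 (mod 2).
  s_3 = 1 + 0 + 0 + 0 + 0 + 0 + 0 + 1 = 2 ≡ 0 (mod 2).
  s_4 = 0 + 0 + 0 + 0 + 0 + 0 + 1 + 1 = 2 ≡ 0 (mod 2).
s = (0, 1, 0, 0)^T — this equals column 4 of H (binary 0100), so error is at position 4.
Correct: flip bit 4 of r = 010000010001101 to get c = 010100010001101.


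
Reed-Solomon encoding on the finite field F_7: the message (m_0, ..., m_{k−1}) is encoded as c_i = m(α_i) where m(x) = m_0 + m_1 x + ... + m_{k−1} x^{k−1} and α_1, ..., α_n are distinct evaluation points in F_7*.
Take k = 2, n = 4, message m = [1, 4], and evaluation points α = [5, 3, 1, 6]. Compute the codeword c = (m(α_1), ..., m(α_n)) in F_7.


c = [0, 6, 5, 4]

Message polynomial: m(x) = 1 + 4·x (mod 7).
For each evaluation point α_i, compute m(α_i) mod 7:
  α_1 = 5: Horner steps 4 → 0, so m(5) = 0.
  α_2 = 3: Horner steps 4 → 6, so m(3) = 6.
  α_3 = 1: Horner steps 4 → 5, so m(1) = 5.
  α_4 = 6: Horner steps 4 → 4, so m(6) = 4.
Codeword c = [0, 6, 5, 4] ∈ F_7^4.


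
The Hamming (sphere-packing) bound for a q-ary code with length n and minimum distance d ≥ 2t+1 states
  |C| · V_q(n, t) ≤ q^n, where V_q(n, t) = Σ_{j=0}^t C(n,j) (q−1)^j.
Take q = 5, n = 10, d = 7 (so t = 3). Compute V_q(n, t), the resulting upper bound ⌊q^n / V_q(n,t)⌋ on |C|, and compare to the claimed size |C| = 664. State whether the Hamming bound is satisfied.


V_q(n, t) = 8441, q^n = 9765625, Hamming bound = 1156, |C| = 664 ≤ bound (satisfied).

Step 1: Compute V_q(n, t) = Σ_{j=0}^3 C(n, j) (q−1)^j.
  j = 0: C(10,0)·(4)^0 = 1·1 = 1.
  j = 1: C(10,1)·(4)^1 = 10·4 = 40.
  j = 2: C(10,2)·(4)^2 = 45·16 = 720.
  j = 3: C(10,3)·(4)^3 = 120·64 = 7680.
  V_q(n, t) = 1 + 40 + 720 + 7680 = 8441.
Step 2: q^n = 5^10 = 9765625.
Step 3: Hamming bound ⌊q^n / V_q(n,t)⌋ = ⌊9765625/8441⌋ = 1156.
Step 4: Compare |C| = 664 to 1156: satisfied.
The claimed |C| lies below the Hamming bound.


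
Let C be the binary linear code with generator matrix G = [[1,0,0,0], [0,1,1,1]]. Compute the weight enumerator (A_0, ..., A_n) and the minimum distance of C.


Weight distribution: A_0 = 1, A_1 = 1, A_3 = 1, A_4 = 1. Minimum distance d = 1.

Enumerate all 2^2 = 4 messages m ∈ F_2^2.
For each, compute codeword c = mG in F_2^4, then tally its weight.
  m = 00 → c = 0000, weight = 0.
  m = 10 → c = 1000, weight = 1.
  m = 01 → c = 0111, weight = 3.
  m = 11 → c = 1111, weight = 4.
Tally weights:
  weight 0: 1 codewords.
  weight 1: 1 codewords.
  weight 3: 1 codewords.
  weight 4: 1 codewords.
Minimum distance d = smallest w > 0 with A_w > 0 = 1.
Sanity: Σ A_w = 4 = 2^2 = 4 ✓.


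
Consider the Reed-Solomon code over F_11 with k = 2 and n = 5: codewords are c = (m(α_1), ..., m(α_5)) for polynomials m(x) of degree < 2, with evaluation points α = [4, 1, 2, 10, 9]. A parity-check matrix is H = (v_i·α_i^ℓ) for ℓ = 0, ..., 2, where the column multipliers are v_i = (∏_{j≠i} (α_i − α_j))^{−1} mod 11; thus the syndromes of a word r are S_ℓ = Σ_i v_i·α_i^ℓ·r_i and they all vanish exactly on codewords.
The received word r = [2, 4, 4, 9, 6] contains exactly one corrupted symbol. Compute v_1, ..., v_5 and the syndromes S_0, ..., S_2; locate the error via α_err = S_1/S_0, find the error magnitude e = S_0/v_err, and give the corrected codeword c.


S = (7, 3, 6), error at position 3, error magnitude e = 8, c = [2, 4, 7, 9, 6].

Step 1: column multipliers v_i = (∏_{j≠i}(α_i − α_j))^{−1} mod 11.
  i = 1 (α = 4): (4−1)(4−2)(4−10)(4−9) = 3·2·(−6)·(−5) = 180 ≡ 4, so v_1 = 4^{−1} = 3 (mod 11).
  i = 2 (α = 1): (1−4)(1−2)(1−10)(1−9) = (−3)·(−1)·(−9)·(−8) = 216 ≡ 7, so v_2 = 7^{−1} = 8 (mod 11).
  i = 3 (α = 2): (2−4)(2−1)(2−10)(2−9) = (−2)·1·(−8)·(−7) = −112 ≡ 9, so v_3 = 9^{−1} = 5 (mod 11).
  i = 4 (α = 10): (10−4)(10−1)(10−2)(10−9) = 6·9·8·1 = 432 ≡ 3, so v_4 = 3^{−1} = 4 (mod 11).
  i = 5 (α = 9): (9−4)(9−1)(9−2)(9−10) = 5·8·7·(−1) = −280 ≡ 6, so v_5 = 6^{−1} = 2 (mod 11).
  v = [3, 8, 5, 4, 2].
Step 2: syndromes of r = [2, 4, 4, 9, 6] (all sums mod 11).
  S_0 = Σ v_i r_i = 3·2 + 8·4 + 5·4 + 4·9 + 2·6 = 106 ≡ 7.
  S_1 = Σ v_i α_i r_i = 3·4·2 + 8·1·4 + 5·2·4 + 4·10·9 + 2·9·6 = 564 ≡ 3.
  α_i^2 mod 11 = [5, 1, 4, 1, 4].
  S_2 = Σ v_i α_i^2 r_i = 3·5·2 + 8·1·4 + 5·4·4 + 4·1·9 + 2·4·6 = 226 ≡ 6.
  S = (7, 3, 6) ≠ 0, so r is not a codeword (an error is present).
Step 3: locate the error. For a single error e at position i, S_ℓ = v_i·e·α_i^ℓ, so α_err = S_1/S_0.
  S_0^{−1} = 7^{−1} = 8 (mod 11), so α_err = 3·8 = 24 ≡ 2 = α_3. Error position i = 3.
  Consistency check: S_2/S_1 = 6·4 = 24 ≡ 2 = α_err ✓ (single-error assumption holds).
Step 4: error magnitude e = S_0/v_3 = S_0·∏_{j≠3}(α_3 − α_j) = 7·9 = 63 ≡ 8 (mod 11).
Step 5: correct position 3: c_3 = r_3 − e = 4 − 8 ≡ 7 (mod 11). Hence c = [2, 4, 7, 9, 6].
  Check: interpolating c through the α_i gives m(x) = 1 + 3·x (degree < 2) with m(α_i) = c_i for every i, so c is indeed a codeword.


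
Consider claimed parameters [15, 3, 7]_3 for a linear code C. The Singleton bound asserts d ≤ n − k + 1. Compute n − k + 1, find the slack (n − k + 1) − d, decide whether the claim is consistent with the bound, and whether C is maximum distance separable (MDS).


Singleton RHS = n − k + 1 = 13, slack = 6, bound satisfied, not MDS.

Singleton bound: d ≤ n − k + 1.
Here n = 15, k = 3, so n − k + 1 = 13.
Given d = 7, check d ≤ 13: YES.
Slack = (n − k + 1) − d = 6.
The code is NOT MDS (slack = 6 > 0).
Description: the claimed parameters are [15, 3, 7]_3; such a code would be non-MDS.


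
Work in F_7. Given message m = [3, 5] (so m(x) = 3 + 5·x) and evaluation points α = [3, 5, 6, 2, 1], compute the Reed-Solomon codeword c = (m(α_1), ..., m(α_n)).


c = [4, 0, 5, 6, 1]

Message polynomial: m(x) = 3 + 5·x (mod 7).
For each evaluation point α_i, compute m(α_i) mod 7:
  α_1 = 3: Horner steps 5 → 4, so m(3) = 4.
  α_2 = 5: Horner steps 5 → 0, so m(5) = 0.
  α_3 = 6: Horner steps 5 → 5, so m(6) = 5.
  α_4 = 2: Horner steps 5 → 6, so m(2) = 6.
  α_5 = 1: Horner steps 5 → 1, so m(1) = 1.
Codeword c = [4, 0, 5, 6, 1] ∈ F_7^5.


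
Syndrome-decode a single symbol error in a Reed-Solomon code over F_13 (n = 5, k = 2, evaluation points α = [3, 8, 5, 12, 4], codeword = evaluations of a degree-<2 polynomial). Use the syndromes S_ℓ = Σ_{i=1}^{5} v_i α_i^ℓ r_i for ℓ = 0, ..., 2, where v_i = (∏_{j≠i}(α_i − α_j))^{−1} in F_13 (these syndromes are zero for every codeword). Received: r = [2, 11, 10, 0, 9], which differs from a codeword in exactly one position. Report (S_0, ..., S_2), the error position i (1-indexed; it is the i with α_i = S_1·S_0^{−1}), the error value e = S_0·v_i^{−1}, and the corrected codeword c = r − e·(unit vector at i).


S = (11, 3, 2), error at position 3, error magnitude e = 7, c = [2, 11, 3, 0, 9].

Step 1: column multipliers v_i = (∏_{j≠i}(α_i − α_j))^{−1} mod 13.
  i = 1 (α = 3): (3−8)(3−5)(3−12)(3−4) = (−5)·(−2)·(−9)·(−1) = 90 ≡ 12, so v_1 = 12^{−1} = 12 (mod 13).
  i = 2 (α = 8): (8−3)(8−5)(8−12)(8−4) = 5·3·(−4)·4 = −240 ≡ 7, so v_2 = 7^{−1} = 2 (mod 13).
  i = 3 (α = 5): (5−3)(5−8)(5−12)(5−4) = 2·(−3)·(−7)·1 = 42 ≡ 3, so v_3 = 3^{−1} = 9 (mod 13).
  i = 4 (α = 12): (12−3)(12−8)(12−5)(12−4) = 9·4·7·8 = 2016 ≡ 1, so v_4 = 1^{−1} = 1 (mod 13).
  i = 5 (α = 4): (4−3)(4−8)(4−5)(4−12) = 1·(−4)·(−1)·(−8) = −32 ≡ 7, so v_5 = 7^{−1} = 2 (mod 13).
  v = [12, 2, 9, 1, 2].
Step 2: syndromes of r = [2, 11, 10, 0, 9] (all sums mod 13).
  S_0 = Σ v_i r_i = 12·2 + 2·11 + 9·10 + 1·0 + 2·9 = 154 ≡ 11.
  S_1 = Σ v_i α_i r_i = 12·3·2 + 2·8·11 + 9·5·10 + 1·12·0 + 2·4·9 = 770 ≡ 3.
  α_i^2 mod 13 = [9, 12, 12, 1, 3].
  S_2 = Σ v_i α_i^2 r_i = 12·9·2 + 2·12·11 + 9·12·10 + 1·1·0 + 2·3·9 = 1614 ≡ 2.
  S = (11, 3, 2) ≠ 0, so r is not a codeword (an error is present).
Step 3: locate the error. For a single error e at position i, S_ℓ = v_i·e·α_i^ℓ, so α_err = S_1/S_0.
  S_0^{−1} = 11^{−1} = 6 (mod 13), so α_err = 3·6 = 18 ≡ 5 = α_3. Error position i = 3.
  Consistency check: S_2/S_1 = 2·9 = 18 ≡ 5 = α_err ✓ (single-error assumption holds).
Step 4: error magnitude e = S_0/v_3 = S_0·∏_{j≠3}(α_3 − α_j) = 11·3 = 33 ≡ 7 (mod 13).
Step 5: correct position 3: c_3 = r_3 − e = 10 − 7 ≡ 3 (mod 13). Hence c = [2, 11, 3, 0, 9].
  Check: interpolating c through the α_i gives m(x) = 7 + 7·x (degree < 2) with m(α_i) = c_i for every i, so c is indeed a codeword.


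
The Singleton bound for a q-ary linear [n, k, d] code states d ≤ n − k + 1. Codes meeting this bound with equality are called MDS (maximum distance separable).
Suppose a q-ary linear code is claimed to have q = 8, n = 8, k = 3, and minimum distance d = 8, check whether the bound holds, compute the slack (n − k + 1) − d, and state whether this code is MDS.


Singleton RHS = n − k + 1 = 6, slack = -2, bound violated (no such code; not MDS).

Singleton bound: d ≤ n − k + 1.
Here n = 8, k = 3, so n − k + 1 = 6.
Given d = 8, check d ≤ 6: NO.
Slack = (n − k + 1) − d = -2.
The slack is negative: d = 8 exceeds n − k + 1 = 6 by 2, so the Singleton bound is violated and no linear [8, 3, 8]_8 code can exist. In particular it is not MDS (MDS requires d = n − k + 1 exactly).
Description: the claimed parameters are [8, 3, 8]_8; such a code would be impossible (violates the Singleton bound).


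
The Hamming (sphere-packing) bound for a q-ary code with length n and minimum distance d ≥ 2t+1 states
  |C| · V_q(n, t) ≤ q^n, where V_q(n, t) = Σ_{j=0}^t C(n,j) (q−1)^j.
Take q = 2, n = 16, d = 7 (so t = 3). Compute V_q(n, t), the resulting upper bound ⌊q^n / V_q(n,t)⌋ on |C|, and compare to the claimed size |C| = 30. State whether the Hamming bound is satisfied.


V_q(n, t) = 697, q^n = 65536, Hamming bound = 94, |C| = 30 ≤ bound (satisfied).

Step 1: Compute V_q(n, t) = Σ_{j=0}^3 C(n, j) (q−1)^j.
  j = 0: C(16,0)·(1)^0 = 1·1 = 1.
  j = 1: C(16,1)·(1)^1 = 16·1 = 16.
  j = 2: C(16,2)·(1)^2 = 120·1 = 120.
  j = 3: C(16,3)·(1)^3 = 560·1 = 560.
  V_q(n, t) = 1 + 16 + 120 + 560 = 697.
Step 2: q^n = 2^16 = 65536.
Step 3: Hamming bound ⌊q^n / V_q(n,t)⌋ = ⌊65536/697⌋ = 94.
Step 4: Compare |C| = 30 to 94: satisfied.
The claimed |C| lies below the Hamming bound.


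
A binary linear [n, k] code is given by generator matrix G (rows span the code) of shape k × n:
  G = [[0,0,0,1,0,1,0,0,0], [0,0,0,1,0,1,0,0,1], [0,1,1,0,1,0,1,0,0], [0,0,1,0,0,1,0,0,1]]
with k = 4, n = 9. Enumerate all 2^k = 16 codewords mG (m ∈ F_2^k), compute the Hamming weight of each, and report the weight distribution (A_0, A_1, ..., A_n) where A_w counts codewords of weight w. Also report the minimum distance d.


Weight distribution: A_0 = 1, A_1 = 1, A_2 = 3, A_3 = 3, A_4 = 3, A_5 = 3, A_6 = 1, A_7 = 1. Minimum distance d = 1.

Enumerate all 2^4 = 16 messages m ∈ F_2^4.
For each, compute codeword c = mG in F_2^9, then tally its weight.
  m = 0000 → c = 000000000, weight = 0.
  m = 1000 → c = 000101000, weight = 2.
  m = 0100 → c = 000101001, weight = 3.
  m = 1100 → c = 000000001, weight = 1.
  m = 0010 → c = 011010100, weight = 4.
  m = 1010 → c = 011111100, weight = 6.
  m = 0110 → c = 011111101, weight = 7.
  m = 1110 → c = 011010101, weight = 5.
  m = 0001 → c = 001001001, weight = 3.
  m = 1001 → c = 001100001, weight = 3.
  m = 0101 → c = 001100000, weight = 2.
  m = 1101 → c = 001001000, weight = 2.
  m = 0011 → c = 010011101, weight = 5.
  m = 1011 → c = 010110101, weight = 5.
  m = 0111 → c = 010110100, weight = 4.
  m = 1111 → c = 010011100, weight = 4.
Tally weights:
  weight 0: 1 codewords.
  weight 1: 1 codewords.
  weight 2: 3 codewords.
  weight 3: 3 codewords.
  weight 4: 3 codewords.
  weight 5: 3 codewords.
  weight 6: 1 codewords.
  weight 7: 1 codewords.
Minimum distance d = smallest w > 0 with A_w > 0 = 1.
Sanity: Σ A_w = 16 = 2^4 = 16 ✓.


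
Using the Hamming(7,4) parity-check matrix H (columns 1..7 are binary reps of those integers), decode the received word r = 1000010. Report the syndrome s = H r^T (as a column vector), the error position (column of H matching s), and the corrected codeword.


s = (1, 1, 1)^T, error position = 7, corrected codeword c = 1000011

Compute s = H r^T mod 2 one row at a time:
  s_1 = 0 + 0 + 1 + 0 = 1 ≡ 1 (mod 2).
  s_2 = 0 + 0 + 1 + 0 = 1 ≡ 1 (mod 2).
  s_3 = 1 + 0 + 0 + 0 = 1 ≡ 1 (mod 2).
s = (1, 1, 1)^T — this equals column 7 of H (binary 111), so error is at position 7.
Correct: flip bit 7 of r = 1000010 to get c = 1000011.


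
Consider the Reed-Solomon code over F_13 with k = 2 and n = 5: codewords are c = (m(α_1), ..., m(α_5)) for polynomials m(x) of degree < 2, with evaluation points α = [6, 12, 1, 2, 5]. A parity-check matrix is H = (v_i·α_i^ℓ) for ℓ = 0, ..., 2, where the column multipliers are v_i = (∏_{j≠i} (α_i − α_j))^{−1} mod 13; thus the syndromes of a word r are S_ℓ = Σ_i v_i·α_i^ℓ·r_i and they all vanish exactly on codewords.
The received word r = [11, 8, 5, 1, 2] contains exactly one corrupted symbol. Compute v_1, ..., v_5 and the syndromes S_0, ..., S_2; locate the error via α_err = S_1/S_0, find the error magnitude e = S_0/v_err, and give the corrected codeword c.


S = (12, 1, 12), error at position 2, error magnitude e = 8, c = [11, 0, 5, 1, 2].

Step 1: column multipliers v_i = (∏_{j≠i}(α_i − α_j))^{−1} mod 13.
  i = 1 (α = 6): (6−12)(6−1)(6−2)(6−5) = (−6)·5·4·1 = −120 ≡ 10, so v_1 = 10^{−1} = 4 (mod 13).
  i = 2 (α = 12): (12−6)(12−1)(12−2)(12−5) = 6·11·10·7 = 4620 ≡ 5, so v_2 = 5^{−1} = 8 (mod 13).
  i = 3 (α = 1): (1−6)(1−12)(1−2)(1−5) = (−5)·(−11)·(−1)·(−4) = 220 ≡ 12, so v_3 = 12^{−1} = 12 (mod 13).
  i = 4 (α = 2): (2−6)(2−12)(2−1)(2−5) = (−4)·(−10)·1·(−3) = −120 ≡ 10, so v_4 = 10^{−1} = 4 (mod 13).
  i = 5 (α = 5): (5−6)(5−12)(5−1)(5−2) = (−1)·(−7)·4·3 = 84 ≡ 6, so v_5 = 6^{−1} = 11 (mod 13).
  v = [4, 8, 12, 4, 11].
Step 2: syndromes of r = [11, 8, 5, 1, 2] (all sums mod 13).
  S_0 = Σ v_i r_i = 4·11 + 8·8 + 12·5 + 4·1 + 11·2 = 194 ≡ 12.
  S_1 = Σ v_i α_i r_i = 4·6·11 + 8·12·8 + 12·1·5 + 4·2·1 + 11·5·2 = 1210 ≡ 1.
  α_i^2 mod 13 = [10, 1, 1, 4, 12].
  S_2 = Σ v_i α_i^2 r_i = 4·10·11 + 8·1·8 + 12·1·5 + 4·4·1 + 11·12·2 = 844 ≡ 12.
  S = (12, 1, 12) ≠ 0, so r is not a codeword (an error is present).
Step 3: locate the error. For a single error e at position i, S_ℓ = v_i·e·α_i^ℓ, so α_err = S_1/S_0.
  S_0^{−1} = 12^{−1} = 12 (mod 13), so α_err = 1·12 = 12 ≡ 12 = α_2. Error position i = 2.
  Consistency check: S_2/S_1 = 12·1 = 12 ≡ 12 = α_err ✓ (single-error assumption holds).
Step 4: error magnitude e = S_0/v_2 = S_0·∏_{j≠2}(α_2 − α_j) = 12·5 = 60 ≡ 8 (mod 13).
Step 5: correct position 2: c_2 = r_2 − e = 8 − 8 ≡ 0 (mod 13). Hence c = [11, 0, 5, 1, 2].
  Check: interpolating c through the α_i gives m(x) = 9 + 9·x (degree < 2) with m(α_i) = c_i for every i, so c is indeed a codeword.


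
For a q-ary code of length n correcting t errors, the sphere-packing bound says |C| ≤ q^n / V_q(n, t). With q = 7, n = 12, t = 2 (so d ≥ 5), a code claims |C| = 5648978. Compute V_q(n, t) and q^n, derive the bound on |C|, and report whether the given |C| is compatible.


V_q(n, t) = 2449, q^n = 13841287201, Hamming bound = 5651811, |C| = 5648978 ≤ bound (satisfied).

Step 1: Compute V_q(n, t) = Σ_{j=0}^2 C(n, j) (q−1)^j.
  j = 0: C(12,0)·(6)^0 = 1·1 = 1.
  j = 1: C(12,1)·(6)^1 = 12·6 = 72.
  j = 2: C(12,2)·(6)^2 = 66·36 = 2376.
  V_q(n, t) = 1 + 72 + 2376 = 2449.
Step 2: q^n = 7^12 = 13841287201.
Step 3: Hamming bound ⌊q^n / V_q(n,t)⌋ = ⌊13841287201/2449⌋ = 5651811.
Step 4: Compare |C| = 5648978 to 5651811: satisfied.
The claimed |C| lies below the Hamming bound.


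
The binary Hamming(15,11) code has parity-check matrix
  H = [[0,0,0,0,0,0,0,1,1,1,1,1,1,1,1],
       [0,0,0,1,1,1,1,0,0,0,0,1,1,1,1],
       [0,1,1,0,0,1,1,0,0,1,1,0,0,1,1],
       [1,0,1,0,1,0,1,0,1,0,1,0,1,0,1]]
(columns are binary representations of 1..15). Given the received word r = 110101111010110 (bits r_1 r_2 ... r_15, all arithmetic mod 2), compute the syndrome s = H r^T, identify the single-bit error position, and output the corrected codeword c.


s = (1, 1, 1, 1)^T, error position = 15, corrected codeword c = 110101111010111

Compute s = H r^T mod 2 one row at a time:
  s_1 = 1 + 1 + 0 + 1 + 0 + 1 + 1 + 0 = 5 ≡ 1 (mod 2).
  s_2 = 1 + 0 + 1 + 1 + 0 + 1 + 1 + 0 = 5 ≡ 1 (mod 2).
  s_3 = 1 + 0 + 1 + 1 + 0 + 1 + 1 + 0 = 5 ≡ 1 (mod 2).
  s_4 = 1 + 0 + 0 + 1 + 1 + 1 + 1 + 0 = 5 ≡ 1 (mod 2).
s = (1, 1, 1, 1)^T — this equals column 15 of H (binary 1111), so error is at position 15.
Correct: flip bit 15 of r = 110101111010110 to get c = 110101111010111.


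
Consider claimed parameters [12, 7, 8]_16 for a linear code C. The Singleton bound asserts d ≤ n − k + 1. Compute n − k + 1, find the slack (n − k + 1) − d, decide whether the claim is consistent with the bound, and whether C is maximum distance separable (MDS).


Singleton RHS = n − k + 1 = 6, slack = -2, bound violated (no such code; not MDS).

Singleton bound: d ≤ n − k + 1.
Here n = 12, k = 7, so n − k + 1 = 6.
Given d = 8, check d ≤ 6: NO.
Slack = (n − k + 1) − d = -2.
The slack is negative: d = 8 exceeds n − k + 1 = 6 by 2, so the Singleton bound is violated and no linear [12, 7, 8]_16 code can exist. In particular it is not MDS (MDS requires d = n − k + 1 exactly).
Description: the claimed parameters are [12, 7, 8]_16; such a code would be impossible (violates the Singleton bound).


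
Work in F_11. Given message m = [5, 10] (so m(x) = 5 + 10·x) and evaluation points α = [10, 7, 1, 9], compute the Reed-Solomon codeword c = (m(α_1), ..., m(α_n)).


c = [6, 9, 4, 7]

Message polynomial: m(x) = 5 + 10·x (mod 11).
For each evaluation point α_i, compute m(α_i) mod 11:
  α_1 = 10: Horner steps 10 → 6, so m(10) = 6.
  α_2 = 7: Horner steps 10 → 9, so m(7) = 9.
  α_3 = 1: Horner steps 10 → 4, so m(1) = 4.
  α_4 = 9: Horner steps 10 → 7, so m(9) = 7.
Codeword c = [6, 9, 4, 7] ∈ F_11^4.


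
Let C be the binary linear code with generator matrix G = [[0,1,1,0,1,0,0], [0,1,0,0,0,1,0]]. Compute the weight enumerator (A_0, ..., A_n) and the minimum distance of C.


Weight distribution: A_0 = 1, A_2 = 1, A_3 = 2. Minimum distance d = 2.

Enumerate all 2^2 = 4 messages m ∈ F_2^2.
For each, compute codeword c = mG in F_2^7, then tally its weight.
  m = 00 → c = 0000000, weight = 0.
  m = 10 → c = 0110100, weight = 3.
  m = 01 → c = 0100010, weight = 2.
  m = 11 → c = 0010110, weight = 3.
Tally weights:
  weight 0: 1 codewords.
  weight 2: 1 codewords.
  weight 3: 2 codewords.
Minimum distance d = smallest w > 0 with A_w > 0 = 2.
Sanity: Σ A_w = 4 = 2^2 = 4 ✓.


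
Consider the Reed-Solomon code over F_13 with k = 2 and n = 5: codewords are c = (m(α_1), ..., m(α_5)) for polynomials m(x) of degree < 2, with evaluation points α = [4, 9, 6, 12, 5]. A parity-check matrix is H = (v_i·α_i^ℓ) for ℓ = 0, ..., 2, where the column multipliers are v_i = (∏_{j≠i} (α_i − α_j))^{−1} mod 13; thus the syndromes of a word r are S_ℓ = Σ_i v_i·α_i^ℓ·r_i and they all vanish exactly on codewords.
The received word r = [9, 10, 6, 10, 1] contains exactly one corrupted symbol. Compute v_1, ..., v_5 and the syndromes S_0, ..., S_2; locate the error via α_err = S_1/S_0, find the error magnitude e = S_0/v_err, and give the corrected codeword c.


S = (1, 9, 3), error at position 2, error magnitude e = 2, c = [9, 8, 6, 10, 1].

Step 1: column multipliers v_i = (∏_{j≠i}(α_i − α_j))^{−1} mod 13.
  i = 1 (α = 4): (4−9)(4−6)(4−12)(4−5) = (−5)·(−2)·(−8)·(−1) = 80 ≡ 2, so v_1 = 2^{−1} = 7 (mod 13).
  i = 2 (α = 9): (9−4)(9−6)(9−12)(9−5) = 5·3·(−3)·4 = −180 ≡ 2, so v_2 = 2^{−1} = 7 (mod 13).
  i = 3 (α = 6): (6−4)(6−9)(6−12)(6−5) = 2·(−3)·(−6)·1 = 36 ≡ 10, so v_3 = 10^{−1} = 4 (mod 13).
  i = 4 (α = 12): (12−4)(12−9)(12−6)(12−5) = 8·3·6·7 = 1008 ≡ 7, so v_4 = 7^{−1} = 2 (mod 13).
  i = 5 (α = 5): (5−4)(5−9)(5−6)(5−12) = 1·(−4)·(−1)·(−7) = −28 ≡ 11, so v_5 = 11^{−1} = 6 (mod 13).
  v = [7, 7, 4, 2, 6].
Step 2: syndromes of r = [9, 10, 6, 10, 1] (all sums mod 13).
  S_0 = Σ v_i r_i = 7·9 + 7·10 + 4·6 + 2·10 + 6·1 = 183 ≡ 1.
  S_1 = Σ v_i α_i r_i = 7·4·9 + 7·9·10 + 4·6·6 + 2·12·10 + 6·5·1 = 1296 ≡ 9.
  α_i^2 mod 13 = [3, 3, 10, 1, 12].
  S_2 = Σ v_i α_i^2 r_i = 7·3·9 + 7·3·10 + 4·10·6 + 2·1·10 + 6·12·1 = 731 ≡ 3.
  S = (1, 9, 3) ≠ 0, so r is not a codeword (an error is present).
Step 3: locate the error. For a single error e at position i, S_ℓ = v_i·e·α_i^ℓ, so α_err = S_1/S_0.
  S_0^{−1} = 1^{−1} = 1 (mod 13), so α_err = 9·1 = 9 ≡ 9 = α_2. Error position i = 2.
  Consistency check: S_2/S_1 = 3·3 = 9 ≡ 9 = α_err ✓ (single-error assumption holds).
Step 4: error magnitude e = S_0/v_2 = S_0·∏_{j≠2}(α_2 − α_j) = 1·2 = 2 ≡ 2 (mod 13).
Step 5: correct position 2: c_2 = r_2 − e = 10 − 2 ≡ 8 (mod 13). Hence c = [9, 8, 6, 10, 1].
  Check: interpolating c through the α_i gives m(x) = 2 + 5·x (degree < 2) with m(α_i) = c_i for every i, so c is indeed a codeword.


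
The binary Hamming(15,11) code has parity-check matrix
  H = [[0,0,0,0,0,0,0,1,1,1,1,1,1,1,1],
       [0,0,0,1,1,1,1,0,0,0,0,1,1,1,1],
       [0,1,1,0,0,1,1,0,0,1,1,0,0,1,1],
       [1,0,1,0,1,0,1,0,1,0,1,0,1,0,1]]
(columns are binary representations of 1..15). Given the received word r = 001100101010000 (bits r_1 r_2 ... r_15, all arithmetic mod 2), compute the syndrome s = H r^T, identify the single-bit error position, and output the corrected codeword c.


s = (0, 0, 1, 0)^T, error position = 2, corrected codeword c = 011100101010000

Compute s = H r^T mod 2 one row at a time:
  s_1 = 0 + 1 + 0 + 1 + 0 + 0 + 0 + 0 = 2 ≡ 0 (mod 2).
  s_2 = 1 + 0 + 0 + 1 + 0 + 0 + 0 + 0 = 2 ≡ 0 (mod 2).
  s_3 = 0 + 1 + 0 + 1 + 0 + 1 + 0 + 0 = 3 ≡ 1 (mod 2).
  s_4 = 0 + 1 + 0 + 1 + 1 + 1 + 0 + 0 = 4 ≡ 0 (mod 2).
s = (0, 0, 1, 0)^T — this equals column 2 of H (binary 0010), so error is at position 2.
Correct: flip bit 2 of r = 001100101010000 to get c = 011100101010000.


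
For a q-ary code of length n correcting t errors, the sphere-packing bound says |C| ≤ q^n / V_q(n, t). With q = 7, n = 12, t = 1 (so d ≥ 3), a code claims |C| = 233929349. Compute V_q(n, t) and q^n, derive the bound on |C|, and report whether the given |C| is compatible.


V_q(n, t) = 73, q^n = 13841287201, Hamming bound = 189606673, |C| = 233929349 > bound (violated).

Step 1: Compute V_q(n, t) = Σ_{j=0}^1 C(n, j) (q−1)^j.
  j = 0: C(12,0)·(6)^0 = 1·1 = 1.
  j = 1: C(12,1)·(6)^1 = 12·6 = 72.
  V_q(n, t) = 1 + 72 = 73.
Step 2: q^n = 7^12 = 13841287201.
Step 3: Hamming bound ⌊q^n / V_q(n,t)⌋ = ⌊13841287201/73⌋ = 189606673.
Step 4: Compare |C| = 233929349 to 189606673: violated.
The claimed |C| lies above the Hamming bound, so no 7-ary code of length 12 with d ≥ 3 can have 233929349 codewords.


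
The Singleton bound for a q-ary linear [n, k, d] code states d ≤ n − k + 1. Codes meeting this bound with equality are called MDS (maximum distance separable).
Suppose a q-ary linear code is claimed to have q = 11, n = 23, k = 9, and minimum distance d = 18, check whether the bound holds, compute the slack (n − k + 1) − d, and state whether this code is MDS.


Singleton RHS = n − k + 1 = 15, slack = -3, bound violated (no such code; not MDS).

Singleton bound: d ≤ n − k + 1.
Here n = 23, k = 9, so n − k + 1 = 15.
Given d = 18, check d ≤ 15: NO.
Slack = (n − k + 1) − d = -3.
The slack is negative: d = 18 exceeds n − k + 1 = 15 by 3, so the Singleton bound is violated and no linear [23, 9, 18]_11 code can exist. In particular it is not MDS (MDS requires d = n − k + 1 exactly).
Description: the claimed parameters are [23, 9, 18]_11; such a code would be impossible (violates the Singleton bound).


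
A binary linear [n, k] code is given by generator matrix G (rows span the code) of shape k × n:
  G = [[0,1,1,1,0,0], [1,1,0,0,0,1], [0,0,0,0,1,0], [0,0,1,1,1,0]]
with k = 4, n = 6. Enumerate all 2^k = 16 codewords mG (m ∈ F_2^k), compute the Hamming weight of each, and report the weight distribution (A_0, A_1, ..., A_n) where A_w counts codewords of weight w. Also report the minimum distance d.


Weight distribution: A_0 = 1, A_1 = 2, A_2 = 3, A_3 = 4, A_4 = 3, A_5 = 2, A_6 = 1. Minimum distance d = 1.

Enumerate all 2^4 = 16 messages m ∈ F_2^4.
For each, compute codeword c = mG in F_2^6, then tally its weight.
  m = 0000 → c = 000000, weight = 0.
  m = 1000 → c = 011100, weight = 3.
  m = 0100 → c = 110001, weight = 3.
  m = 1100 → c = 101101, weight = 4.
  m = 0010 → c = 000010, weight = 1.
  m = 1010 → c = 011110, weight = 4.
  m = 0110 → c = 110011, weight = 4.
  m = 1110 → c = 101111, weight = 5.
  m = 0001 → c = 001110, weight = 3.
  m = 1001 → c = 010010, weight = 2.
  m = 0101 → c = 111111, weight = 6.
  m = 1101 → c = 100011, weight = 3.
  m = 0011 → c = 001100, weight = 2.
  m = 1011 → c = 010000, weight = 1.
  m = 0111 → c = 111101, weight = 5.
  m = 1111 → c = 100001, weight = 2.
Tally weights:
  weight 0: 1 codewords.
  weight 1: 2 codewords.
  weight 2: 3 codewords.
  weight 3: 4 codewords.
  weight 4: 3 codewords.
  weight 5: 2 codewords.
  weight 6: 1 codewords.
Minimum distance d = smallest w > 0 with A_w > 0 = 1.
Sanity: Σ A_w = 16 = 2^4 = 16 ✓.
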